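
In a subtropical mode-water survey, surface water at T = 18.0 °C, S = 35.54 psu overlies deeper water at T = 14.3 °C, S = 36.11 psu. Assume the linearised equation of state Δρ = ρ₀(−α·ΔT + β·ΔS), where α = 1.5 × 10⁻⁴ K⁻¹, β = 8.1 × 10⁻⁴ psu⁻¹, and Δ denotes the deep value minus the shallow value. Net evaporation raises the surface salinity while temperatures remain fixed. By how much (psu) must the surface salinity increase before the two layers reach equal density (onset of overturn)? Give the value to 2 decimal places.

1.26 psu

Neutral buoyancy requires −α(T_deep − T_surf) + β(S_deep − S_surf′) = 0.
S_surf′ = S_deep − (α/β)·ΔT = 36.11 − (1.5 × 10⁻⁴/8.1 × 10⁻⁴)·(-3.7) = 36.7952 psu.
Increase required: 36.7952 − 35.54 = 1.2552 psu.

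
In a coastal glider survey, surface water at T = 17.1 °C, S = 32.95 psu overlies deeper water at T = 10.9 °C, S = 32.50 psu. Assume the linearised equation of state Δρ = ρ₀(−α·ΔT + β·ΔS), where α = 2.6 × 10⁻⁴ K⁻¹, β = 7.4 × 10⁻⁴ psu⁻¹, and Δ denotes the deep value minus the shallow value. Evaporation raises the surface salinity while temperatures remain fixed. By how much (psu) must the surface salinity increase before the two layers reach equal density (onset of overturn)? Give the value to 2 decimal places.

1.73 psu

Neutral buoyancy requires −α(T_deep − T_surf) + β(S_deep − S_surf′) = 0.
S_surf′ = S_deep − (α/β)·ΔT = 32.50 − (2.6 × 10⁻⁴/7.4 × 10⁻⁴)·(-6.2) = 34.6784 psu.
Increase required: 34.6784 − 32.95 = 1.7284 psu.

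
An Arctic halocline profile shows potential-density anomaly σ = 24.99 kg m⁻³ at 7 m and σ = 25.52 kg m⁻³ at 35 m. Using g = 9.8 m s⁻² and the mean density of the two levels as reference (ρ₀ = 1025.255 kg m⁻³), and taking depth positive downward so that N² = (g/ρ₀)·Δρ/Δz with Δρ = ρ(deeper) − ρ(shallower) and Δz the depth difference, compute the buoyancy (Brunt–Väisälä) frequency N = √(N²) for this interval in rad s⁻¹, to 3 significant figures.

Δρ = 1025.52 − 1024.99 = 0.53 kg m⁻³ over Δz = 35 − 7 = 28 m.
N² = (9.8/1025.255) × (0.53/28) = 1.8093 × 10⁻⁴ s⁻².
N = √(1.8093 × 10⁻⁴) = 0.013451 rad s⁻¹ ≈ 0.0135 rad s⁻¹.

0.0135 rad s⁻¹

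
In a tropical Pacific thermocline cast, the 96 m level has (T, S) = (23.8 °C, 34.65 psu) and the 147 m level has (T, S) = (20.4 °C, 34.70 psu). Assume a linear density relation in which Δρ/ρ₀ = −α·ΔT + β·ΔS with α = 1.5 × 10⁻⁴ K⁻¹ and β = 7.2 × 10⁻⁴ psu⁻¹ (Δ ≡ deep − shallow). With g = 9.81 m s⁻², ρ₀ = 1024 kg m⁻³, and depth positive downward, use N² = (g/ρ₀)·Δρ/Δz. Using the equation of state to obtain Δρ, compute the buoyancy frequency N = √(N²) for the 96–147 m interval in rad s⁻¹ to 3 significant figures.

0.0102 rad s⁻¹

ΔT = -3.4 K, ΔS = +0.05 psu (deep − shallow).
Δρ/ρ₀ = −αΔT + βΔS = 5.10 × 10⁻⁴ + 3.60 × 10⁻⁵ = 5.46 × 10⁻⁴, so Δρ ≈ 0.5591 kg m⁻³.
N² = (g/ρ₀)·Δρ/Δz = g·(Δρ/ρ₀)/Δz = 9.81 × 5.46 × 10⁻⁴ / 51 = 1.0502 × 10⁻⁴ s⁻².
N = √(1.0502 × 10⁻⁴) = 0.010248 rad s⁻¹ ≈ 0.0102 rad s⁻¹.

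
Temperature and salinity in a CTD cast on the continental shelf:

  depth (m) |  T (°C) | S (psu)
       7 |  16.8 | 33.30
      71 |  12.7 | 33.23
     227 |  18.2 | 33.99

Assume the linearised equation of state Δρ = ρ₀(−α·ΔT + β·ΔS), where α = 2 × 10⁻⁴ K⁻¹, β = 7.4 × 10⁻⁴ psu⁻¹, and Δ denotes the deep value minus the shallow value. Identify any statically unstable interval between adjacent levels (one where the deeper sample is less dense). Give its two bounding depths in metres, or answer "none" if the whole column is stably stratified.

Evaluate Δρ/ρ₀ = −αΔT + βΔS across each adjacent pair:
  7–71 m: −αΔT+βΔS = −(2 × 10⁻⁴)(-4.1)+(7.4 × 10⁻⁴)(-0.07) = 7.7 × 10⁻⁴ → stable
  71–227 m: −αΔT+βΔS = −(2 × 10⁻⁴)(+5.5)+(7.4 × 10⁻⁴)(+0.76) = -5.4 × 10⁻⁴ → UNSTABLE
The 71–227 m interval has Δρ < 0: lighter water underlies denser water.

71–227 m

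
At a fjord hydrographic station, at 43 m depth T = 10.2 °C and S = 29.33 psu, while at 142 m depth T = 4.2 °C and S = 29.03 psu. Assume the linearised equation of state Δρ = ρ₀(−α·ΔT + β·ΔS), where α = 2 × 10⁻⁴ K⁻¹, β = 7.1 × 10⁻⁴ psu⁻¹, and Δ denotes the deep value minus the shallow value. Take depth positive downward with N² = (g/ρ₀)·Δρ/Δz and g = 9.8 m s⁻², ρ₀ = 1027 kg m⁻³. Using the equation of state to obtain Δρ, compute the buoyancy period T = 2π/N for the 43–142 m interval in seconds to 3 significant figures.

ΔT = -6.0 K, ΔS = -0.30 psu (deep − shallow).
Δρ/ρ₀ = −αΔT + βΔS = 1.20 × 10⁻³ − 2.13 × 10⁻⁴ = 9.87 × 10⁻⁴, so Δρ ≈ 1.014 kg m⁻³.
N² = (g/ρ₀)·Δρ/Δz = g·(Δρ/ρ₀)/Δz = 9.8 × 9.87 × 10⁻⁴ / 99 = 9.7703 × 10⁻⁵ s⁻².
N = √(9.7703 × 10⁻⁵) = 9.8845 × 10⁻³ rad s⁻¹ → T = 2π/N = 635.66 s ≈ 636 s.

636 s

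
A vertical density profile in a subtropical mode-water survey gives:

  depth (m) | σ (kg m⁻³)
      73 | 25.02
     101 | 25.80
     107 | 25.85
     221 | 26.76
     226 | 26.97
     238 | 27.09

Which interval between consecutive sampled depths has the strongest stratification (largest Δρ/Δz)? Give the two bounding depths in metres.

Compute the density gradient over each adjacent pair:
  73–101 m: Δρ/Δz = 0.78/28 = 0.028 kg m⁻⁴
  101–107 m: Δρ/Δz = 0.05/6 = 8.3 × 10⁻³ kg m⁻⁴
  107–221 m: Δρ/Δz = 0.91/114 = 8.0 × 10⁻³ kg m⁻⁴
  221–226 m: Δρ/Δz = 0.21/5 = 0.042 kg m⁻⁴
  226–238 m: Δρ/Δz = 0.12/12 = 0.010 kg m⁻⁴
The largest gradient is in the 221–226 m interval — the pycnocline.

221–226 m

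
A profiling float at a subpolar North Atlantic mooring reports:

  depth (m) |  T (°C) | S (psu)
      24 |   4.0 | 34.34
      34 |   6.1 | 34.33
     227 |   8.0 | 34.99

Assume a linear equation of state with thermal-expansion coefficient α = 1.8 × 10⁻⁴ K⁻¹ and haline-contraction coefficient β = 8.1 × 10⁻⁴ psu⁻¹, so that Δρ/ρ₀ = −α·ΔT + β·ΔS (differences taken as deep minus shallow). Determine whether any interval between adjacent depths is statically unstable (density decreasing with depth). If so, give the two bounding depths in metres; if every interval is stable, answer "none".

24–34 m

Evaluate Δρ/ρ₀ = −αΔT + βΔS across each adjacent pair:
  24–34 m: −αΔT+βΔS = −(1.8 × 10⁻⁴)(+2.1)+(8.1 × 10⁻⁴)(-0.01) = -3.9 × 10⁻⁴ → UNSTABLE
  34–227 m: −αΔT+βΔS = −(1.8 × 10⁻⁴)(+1.9)+(8.1 × 10⁻⁴)(+0.66) = 1.9 × 10⁻⁴ → stable
The 24–34 m interval has Δρ < 0: lighter water underlies denser water.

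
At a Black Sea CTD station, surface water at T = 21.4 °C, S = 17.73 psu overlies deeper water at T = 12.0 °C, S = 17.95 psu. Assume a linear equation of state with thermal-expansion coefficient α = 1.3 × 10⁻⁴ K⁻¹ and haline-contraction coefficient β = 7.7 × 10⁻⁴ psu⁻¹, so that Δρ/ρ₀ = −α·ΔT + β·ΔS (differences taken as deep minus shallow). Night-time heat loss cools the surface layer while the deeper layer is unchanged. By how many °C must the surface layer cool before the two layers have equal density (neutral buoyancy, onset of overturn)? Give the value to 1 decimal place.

Neutral buoyancy requires Δρ = 0, i.e. −α(T_deep − T_surf′) + β(S_deep − S_surf) = 0.
T_surf′ = T_deep − (β/α)·ΔS = 12.0 − (7.7 × 10⁻⁴/1.3 × 10⁻⁴)·(+0.22) = 10.697 °C.
Cooling required: 21.4 − (10.697) = 10.703 °C.

10.7 °C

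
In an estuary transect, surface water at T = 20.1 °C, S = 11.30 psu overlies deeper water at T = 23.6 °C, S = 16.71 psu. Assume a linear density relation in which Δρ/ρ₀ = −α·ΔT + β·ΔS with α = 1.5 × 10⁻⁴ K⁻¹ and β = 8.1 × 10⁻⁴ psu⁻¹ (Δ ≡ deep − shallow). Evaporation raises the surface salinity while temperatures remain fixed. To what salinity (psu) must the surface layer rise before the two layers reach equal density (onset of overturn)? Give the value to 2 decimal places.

Neutral buoyancy requires −α(T_deep − T_surf) + β(S_deep − S_surf′) = 0.
S_surf′ = S_deep − (α/β)·ΔT = 16.71 − (1.5 × 10⁻⁴/8.1 × 10⁻⁴)·(+3.5) = 16.0619 psu.
Increase required: 16.0619 − 11.30 = 4.7619 psu.

16.06 psu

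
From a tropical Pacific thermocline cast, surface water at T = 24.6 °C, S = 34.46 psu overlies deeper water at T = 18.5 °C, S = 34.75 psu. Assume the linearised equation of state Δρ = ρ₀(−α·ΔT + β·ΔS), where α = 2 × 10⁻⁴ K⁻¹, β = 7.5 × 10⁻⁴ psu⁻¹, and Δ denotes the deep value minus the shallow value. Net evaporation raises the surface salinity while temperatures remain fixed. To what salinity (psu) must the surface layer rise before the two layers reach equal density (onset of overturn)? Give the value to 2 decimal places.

36.38 psu

Neutral buoyancy requires −α(T_deep − T_surf) + β(S_deep − S_surf′) = 0.
S_surf′ = S_deep − (α/β)·ΔT = 34.75 − (2 × 10⁻⁴/7.5 × 10⁻⁴)·(-6.1) = 36.3767 psu.
Increase required: 36.3767 − 34.46 = 1.9167 psu.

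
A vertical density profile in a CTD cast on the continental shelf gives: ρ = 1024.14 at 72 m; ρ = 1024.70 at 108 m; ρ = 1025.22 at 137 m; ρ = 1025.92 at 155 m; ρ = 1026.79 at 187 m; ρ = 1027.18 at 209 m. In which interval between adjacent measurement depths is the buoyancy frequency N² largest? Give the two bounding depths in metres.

Compute the density gradient over each adjacent pair:
  72–108 m: Δρ/Δz = 0.56/36 = 0.016 kg m⁻⁴
  108–137 m: Δρ/Δz = 0.52/29 = 0.018 kg m⁻⁴
  137–155 m: Δρ/Δz = 0.70/18 = 0.039 kg m⁻⁴
  155–187 m: Δρ/Δz = 0.87/32 = 0.027 kg m⁻⁴
  187–209 m: Δρ/Δz = 0.39/22 = 0.018 kg m⁻⁴
The largest gradient is in the 137–155 m interval — the pycnocline.

137–155 m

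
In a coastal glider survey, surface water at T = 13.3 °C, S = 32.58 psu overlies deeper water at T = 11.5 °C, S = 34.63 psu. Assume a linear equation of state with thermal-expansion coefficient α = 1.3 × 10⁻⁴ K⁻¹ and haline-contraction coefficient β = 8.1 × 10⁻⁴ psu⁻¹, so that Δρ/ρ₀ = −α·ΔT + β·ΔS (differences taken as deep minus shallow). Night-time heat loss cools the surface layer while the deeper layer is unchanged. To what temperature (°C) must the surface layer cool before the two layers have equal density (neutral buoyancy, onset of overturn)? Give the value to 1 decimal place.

Neutral buoyancy requires Δρ = 0, i.e. −α(T_deep − T_surf′) + β(S_deep − S_surf) = 0.
T_surf′ = T_deep − (β/α)·ΔS = 11.5 − (8.1 × 10⁻⁴/1.3 × 10⁻⁴)·(+2.05) = -1.273 °C.
Cooling required: 13.3 − (-1.273) = 14.573 °C.

-1.3 °C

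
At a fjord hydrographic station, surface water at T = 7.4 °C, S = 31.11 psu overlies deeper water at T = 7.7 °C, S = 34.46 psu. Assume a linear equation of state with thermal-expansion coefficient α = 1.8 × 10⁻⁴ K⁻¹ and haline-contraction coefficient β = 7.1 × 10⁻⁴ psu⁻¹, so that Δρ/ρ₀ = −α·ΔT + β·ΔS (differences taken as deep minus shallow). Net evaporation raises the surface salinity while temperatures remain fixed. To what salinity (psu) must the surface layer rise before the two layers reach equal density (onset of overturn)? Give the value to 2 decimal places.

Neutral buoyancy requires −α(T_deep − T_surf) + β(S_deep − S_surf′) = 0.
S_surf′ = S_deep − (α/β)·ΔT = 34.46 − (1.8 × 10⁻⁴/7.1 × 10⁻⁴)·(+0.3) = 34.3839 psu.
Increase required: 34.3839 − 31.11 = 3.2739 psu.

34.38 psu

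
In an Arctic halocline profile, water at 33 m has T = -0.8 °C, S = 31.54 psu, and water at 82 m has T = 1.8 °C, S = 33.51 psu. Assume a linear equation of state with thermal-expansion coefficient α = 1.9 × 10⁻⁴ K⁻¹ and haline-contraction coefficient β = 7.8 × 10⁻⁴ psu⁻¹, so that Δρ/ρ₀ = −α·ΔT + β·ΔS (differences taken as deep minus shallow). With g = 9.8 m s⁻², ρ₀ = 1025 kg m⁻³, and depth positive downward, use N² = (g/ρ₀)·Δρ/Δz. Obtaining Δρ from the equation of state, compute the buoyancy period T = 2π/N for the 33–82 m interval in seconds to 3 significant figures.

ΔT = +2.6 K, ΔS = +1.97 psu (deep − shallow).
Δρ/ρ₀ = −αΔT + βΔS = -4.94 × 10⁻⁴ + 1.5366 × 10⁻³ = 1.0426 × 10⁻³, so Δρ ≈ 1.069 kg m⁻³.
N² = (g/ρ₀)·Δρ/Δz = g·(Δρ/ρ₀)/Δz = 9.8 × 1.0426 × 10⁻³ / 49 = 2.0852 × 10⁻⁴ s⁻².
N = √(2.0852 × 10⁻⁴) = 0.014440 rad s⁻¹ → T = 2π/N = 435.12 s ≈ 435 s.

435 s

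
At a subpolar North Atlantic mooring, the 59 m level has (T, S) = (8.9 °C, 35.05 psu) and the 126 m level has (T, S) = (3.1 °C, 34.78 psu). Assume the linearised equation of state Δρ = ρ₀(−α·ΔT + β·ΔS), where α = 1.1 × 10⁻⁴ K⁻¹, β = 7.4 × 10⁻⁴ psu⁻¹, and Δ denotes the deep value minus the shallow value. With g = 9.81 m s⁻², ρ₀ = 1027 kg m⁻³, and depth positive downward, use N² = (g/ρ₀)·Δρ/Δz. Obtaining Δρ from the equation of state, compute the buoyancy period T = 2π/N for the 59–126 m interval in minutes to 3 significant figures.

13.1 min

ΔT = -5.8 K, ΔS = -0.27 psu (deep − shallow).
Δρ/ρ₀ = −αΔT + βΔS = 6.38 × 10⁻⁴ − 1.998 × 10⁻⁴ = 4.382 × 10⁻⁴, so Δρ ≈ 0.4500 kg m⁻³.
N² = (g/ρ₀)·Δρ/Δz = g·(Δρ/ρ₀)/Δz = 9.81 × 4.382 × 10⁻⁴ / 67 = 6.4160 × 10⁻⁵ s⁻².
N = √(6.4160 × 10⁻⁵) = 8.0100 × 10⁻³ rad s⁻¹ → T = 2π/N = 784.42 s = 13.074 min ≈ 13.1 min.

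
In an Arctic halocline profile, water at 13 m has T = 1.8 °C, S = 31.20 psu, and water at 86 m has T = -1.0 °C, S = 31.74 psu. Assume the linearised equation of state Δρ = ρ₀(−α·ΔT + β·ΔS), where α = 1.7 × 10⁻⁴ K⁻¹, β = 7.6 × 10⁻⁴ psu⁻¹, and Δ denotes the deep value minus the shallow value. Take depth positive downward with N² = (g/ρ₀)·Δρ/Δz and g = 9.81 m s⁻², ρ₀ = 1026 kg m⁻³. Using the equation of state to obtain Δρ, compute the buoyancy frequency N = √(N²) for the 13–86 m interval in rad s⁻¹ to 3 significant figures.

ΔT = -2.8 K, ΔS = +0.54 psu (deep − shallow).
Δρ/ρ₀ = −αΔT + βΔS = 4.76 × 10⁻⁴ + 4.104 × 10⁻⁴ = 8.864 × 10⁻⁴, so Δρ ≈ 0.9094 kg m⁻³.
N² = (g/ρ₀)·Δρ/Δz = g·(Δρ/ρ₀)/Δz = 9.81 × 8.864 × 10⁻⁴ / 73 = 1.1912 × 10⁻⁴ s⁻².
N = √(1.1912 × 10⁻⁴) = 0.010914 rad s⁻¹ ≈ 0.0109 rad s⁻¹.

0.0109 rad s⁻¹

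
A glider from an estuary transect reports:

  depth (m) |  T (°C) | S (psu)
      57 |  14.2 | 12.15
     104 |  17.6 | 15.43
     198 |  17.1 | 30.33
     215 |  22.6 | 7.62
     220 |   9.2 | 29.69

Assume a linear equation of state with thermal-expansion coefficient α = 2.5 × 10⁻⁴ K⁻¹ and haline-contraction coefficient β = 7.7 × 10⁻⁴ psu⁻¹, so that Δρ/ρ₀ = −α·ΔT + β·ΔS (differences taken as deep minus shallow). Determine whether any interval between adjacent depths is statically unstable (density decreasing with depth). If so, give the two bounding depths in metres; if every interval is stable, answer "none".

Evaluate Δρ/ρ₀ = −αΔT + βΔS across each adjacent pair:
  57–104 m: −αΔT+βΔS = −(2.5 × 10⁻⁴)(+3.4)+(7.7 × 10⁻⁴)(+3.28) = 1.7 × 10⁻³ → stable
  104–198 m: −αΔT+βΔS = −(2.5 × 10⁻⁴)(-0.5)+(7.7 × 10⁻⁴)(+14.90) = 0.012 → stable
  198–215 m: −αΔT+βΔS = −(2.5 × 10⁻⁴)(+5.5)+(7.7 × 10⁻⁴)(-22.71) = -0.019 → UNSTABLE
  215–220 m: −αΔT+βΔS = −(2.5 × 10⁻⁴)(-13.4)+(7.7 × 10⁻⁴)(+22.07) = 0.020 → stable
The 198–215 m interval has Δρ < 0: lighter water underlies denser water.

198–215 m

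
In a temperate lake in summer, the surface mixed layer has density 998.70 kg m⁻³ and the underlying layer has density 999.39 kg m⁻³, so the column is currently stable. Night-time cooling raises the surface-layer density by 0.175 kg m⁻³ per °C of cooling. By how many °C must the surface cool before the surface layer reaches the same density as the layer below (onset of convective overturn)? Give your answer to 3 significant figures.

3.94 °C

Density deficit of the surface layer: 999.39 − 998.70 = 0.69 kg m⁻³.
Required change = 0.69 / 0.175 = 3.94 °C.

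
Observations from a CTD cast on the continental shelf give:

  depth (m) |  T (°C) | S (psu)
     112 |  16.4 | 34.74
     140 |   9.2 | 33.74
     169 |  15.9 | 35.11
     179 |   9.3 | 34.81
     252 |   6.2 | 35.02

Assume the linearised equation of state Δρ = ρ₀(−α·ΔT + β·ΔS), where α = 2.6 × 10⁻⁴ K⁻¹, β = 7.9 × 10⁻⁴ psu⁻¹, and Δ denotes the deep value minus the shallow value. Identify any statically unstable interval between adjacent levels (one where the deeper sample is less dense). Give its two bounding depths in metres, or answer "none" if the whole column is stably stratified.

140–169 m

Evaluate Δρ/ρ₀ = −αΔT + βΔS across each adjacent pair:
  112–140 m: −αΔT+βΔS = −(2.6 × 10⁻⁴)(-7.2)+(7.9 × 10⁻⁴)(-1.00) = 1.1 × 10⁻³ → stable
  140–169 m: −αΔT+βΔS = −(2.6 × 10⁻⁴)(+6.7)+(7.9 × 10⁻⁴)(+1.37) = -6.6 × 10⁻⁴ → UNSTABLE
  169–179 m: −αΔT+βΔS = −(2.6 × 10⁻⁴)(-6.6)+(7.9 × 10⁻⁴)(-0.30) = 1.5 × 10⁻³ → stable
  179–252 m: −αΔT+βΔS = −(2.6 × 10⁻⁴)(-3.1)+(7.9 × 10⁻⁴)(+0.21) = 9.7 × 10⁻⁴ → stable
The 140–169 m interval has Δρ < 0: lighter water underlies denser water.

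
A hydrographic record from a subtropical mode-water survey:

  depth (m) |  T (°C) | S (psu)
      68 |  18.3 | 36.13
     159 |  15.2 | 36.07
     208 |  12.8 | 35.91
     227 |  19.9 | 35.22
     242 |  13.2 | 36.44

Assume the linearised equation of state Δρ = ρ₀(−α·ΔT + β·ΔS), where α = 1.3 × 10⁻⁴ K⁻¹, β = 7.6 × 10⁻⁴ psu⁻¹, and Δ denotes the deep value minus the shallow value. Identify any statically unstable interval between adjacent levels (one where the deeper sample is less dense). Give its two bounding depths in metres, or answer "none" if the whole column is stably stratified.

208–227 m

Evaluate Δρ/ρ₀ = −αΔT + βΔS across each adjacent pair:
  68–159 m: −αΔT+βΔS = −(1.3 × 10⁻⁴)(-3.1)+(7.6 × 10⁻⁴)(-0.06) = 3.6 × 10⁻⁴ → stable
  159–208 m: −αΔT+βΔS = −(1.3 × 10⁻⁴)(-2.4)+(7.6 × 10⁻⁴)(-0.16) = 1.9 × 10⁻⁴ → stable
  208–227 m: −αΔT+βΔS = −(1.3 × 10⁻⁴)(+7.1)+(7.6 × 10⁻⁴)(-0.69) = -1.4 × 10⁻³ → UNSTABLE
  227–242 m: −αΔT+βΔS = −(1.3 × 10⁻⁴)(-6.7)+(7.6 × 10⁻⁴)(+1.22) = 1.8 × 10⁻³ → stable
The 208–227 m interval has Δρ < 0: lighter water underlies denser water.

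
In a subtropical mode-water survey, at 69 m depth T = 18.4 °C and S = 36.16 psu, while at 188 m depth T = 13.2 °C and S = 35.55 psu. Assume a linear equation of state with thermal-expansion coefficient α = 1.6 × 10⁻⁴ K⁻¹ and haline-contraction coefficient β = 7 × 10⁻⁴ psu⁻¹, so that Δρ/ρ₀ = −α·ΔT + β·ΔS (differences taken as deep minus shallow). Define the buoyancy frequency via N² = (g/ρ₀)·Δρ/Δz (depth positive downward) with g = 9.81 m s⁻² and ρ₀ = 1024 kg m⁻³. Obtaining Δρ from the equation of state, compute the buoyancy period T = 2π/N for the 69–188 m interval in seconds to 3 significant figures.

1.09 × 10³ s

ΔT = -5.2 K, ΔS = -0.61 psu (deep − shallow).
Δρ/ρ₀ = −αΔT + βΔS = 8.32 × 10⁻⁴ − 4.27 × 10⁻⁴ = 4.05 × 10⁻⁴, so Δρ ≈ 0.4147 kg m⁻³.
N² = (g/ρ₀)·Δρ/Δz = g·(Δρ/ρ₀)/Δz = 9.81 × 4.05 × 10⁻⁴ / 119 = 3.3387 × 10⁻⁵ s⁻².
N = √(3.3387 × 10⁻⁵) = 5.7781 × 10⁻³ rad s⁻¹ → T = 2π/N = 1.0874 × 10³ s ≈ 1.09 × 10³ s.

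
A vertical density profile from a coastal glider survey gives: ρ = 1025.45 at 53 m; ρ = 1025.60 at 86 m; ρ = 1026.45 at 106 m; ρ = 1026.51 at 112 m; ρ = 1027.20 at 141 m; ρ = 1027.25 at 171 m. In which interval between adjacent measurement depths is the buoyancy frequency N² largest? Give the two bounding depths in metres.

86–106 m

Compute the density gradient over each adjacent pair:
  53–86 m: Δρ/Δz = 0.15/33 = 4.5 × 10⁻³ kg m⁻⁴
  86–106 m: Δρ/Δz = 0.85/20 = 0.042 kg m⁻⁴
  106–112 m: Δρ/Δz = 0.06/6 = 0.010 kg m⁻⁴
  112–141 m: Δρ/Δz = 0.69/29 = 0.024 kg m⁻⁴
  141–171 m: Δρ/Δz = 0.05/30 = 1.7 × 10⁻³ kg m⁻⁴
The largest gradient is in the 86–106 m interval — the pycnocline.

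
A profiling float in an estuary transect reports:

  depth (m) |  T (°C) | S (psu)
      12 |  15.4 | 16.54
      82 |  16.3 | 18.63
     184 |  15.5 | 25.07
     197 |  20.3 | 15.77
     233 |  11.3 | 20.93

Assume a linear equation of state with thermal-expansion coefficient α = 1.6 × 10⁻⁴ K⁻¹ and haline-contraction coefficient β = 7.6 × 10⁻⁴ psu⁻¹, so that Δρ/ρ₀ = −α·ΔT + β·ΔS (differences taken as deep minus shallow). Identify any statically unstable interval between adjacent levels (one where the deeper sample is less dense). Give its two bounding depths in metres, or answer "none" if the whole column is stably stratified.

184–197 m

Evaluate Δρ/ρ₀ = −αΔT + βΔS across each adjacent pair:
  12–82 m: −αΔT+βΔS = −(1.6 × 10⁻⁴)(+0.9)+(7.6 × 10⁻⁴)(+2.09) = 1.4 × 10⁻³ → stable
  82–184 m: −αΔT+βΔS = −(1.6 × 10⁻⁴)(-0.8)+(7.6 × 10⁻⁴)(+6.44) = 5.0 × 10⁻³ → stable
  184–197 m: −αΔT+βΔS = −(1.6 × 10⁻⁴)(+4.8)+(7.6 × 10⁻⁴)(-9.30) = -7.8 × 10⁻³ → UNSTABLE
  197–233 m: −αΔT+βΔS = −(1.6 × 10⁻⁴)(-9.0)+(7.6 × 10⁻⁴)(+5.16) = 5.4 × 10⁻³ → stable
The 184–197 m interval has Δρ < 0: lighter water underlies denser water.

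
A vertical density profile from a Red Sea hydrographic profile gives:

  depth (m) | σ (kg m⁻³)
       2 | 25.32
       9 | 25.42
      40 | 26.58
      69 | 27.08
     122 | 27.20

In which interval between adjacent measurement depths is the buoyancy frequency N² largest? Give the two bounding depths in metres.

Compute the density gradient over each adjacent pair:
  2–9 m: Δρ/Δz = 0.10/7 = 0.014 kg m⁻⁴
  9–40 m: Δρ/Δz = 1.16/31 = 0.037 kg m⁻⁴
  40–69 m: Δρ/Δz = 0.50/29 = 0.017 kg m⁻⁴
  69–122 m: Δρ/Δz = 0.12/53 = 2.3 × 10⁻³ kg m⁻⁴
The largest gradient is in the 9–40 m interval — the pycnocline.

9–40 m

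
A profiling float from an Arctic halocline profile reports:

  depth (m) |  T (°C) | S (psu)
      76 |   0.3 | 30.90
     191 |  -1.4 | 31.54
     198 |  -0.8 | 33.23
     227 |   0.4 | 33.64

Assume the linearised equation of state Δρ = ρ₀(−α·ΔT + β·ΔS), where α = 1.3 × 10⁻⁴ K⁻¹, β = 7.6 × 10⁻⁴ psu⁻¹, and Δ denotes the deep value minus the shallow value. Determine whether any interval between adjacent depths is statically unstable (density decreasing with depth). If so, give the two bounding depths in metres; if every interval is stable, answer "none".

none

Evaluate Δρ/ρ₀ = −αΔT + βΔS across each adjacent pair:
  76–191 m: −αΔT+βΔS = −(1.3 × 10⁻⁴)(-1.7)+(7.6 × 10⁻⁴)(+0.64) = 7.1 × 10⁻⁴ → stable
  191–198 m: −αΔT+βΔS = −(1.3 × 10⁻⁴)(+0.6)+(7.6 × 10⁻⁴)(+1.69) = 1.2 × 10⁻³ → stable
  198–227 m: −αΔT+βΔS = −(1.3 × 10⁻⁴)(+1.2)+(7.6 × 10⁻⁴)(+0.41) = 1.6 × 10⁻⁴ → stable
Every interval has Δρ > 0: the column is stably stratified throughout.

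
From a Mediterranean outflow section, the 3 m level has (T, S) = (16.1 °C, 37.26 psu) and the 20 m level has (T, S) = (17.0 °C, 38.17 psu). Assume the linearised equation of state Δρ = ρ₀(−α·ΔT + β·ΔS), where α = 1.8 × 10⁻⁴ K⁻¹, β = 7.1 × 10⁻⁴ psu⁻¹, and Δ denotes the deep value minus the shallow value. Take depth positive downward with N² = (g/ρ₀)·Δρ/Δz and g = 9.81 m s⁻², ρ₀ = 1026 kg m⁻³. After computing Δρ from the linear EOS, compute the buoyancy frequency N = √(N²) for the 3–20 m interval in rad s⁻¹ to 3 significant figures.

ΔT = +0.9 K, ΔS = +0.91 psu (deep − shallow).
Δρ/ρ₀ = −αΔT + βΔS = -1.62 × 10⁻⁴ + 6.461 × 10⁻⁴ = 4.841 × 10⁻⁴, so Δρ ≈ 0.4967 kg m⁻³.
N² = (g/ρ₀)·Δρ/Δz = g·(Δρ/ρ₀)/Δz = 9.81 × 4.841 × 10⁻⁴ / 17 = 2.7935 × 10⁻⁴ s⁻².
N = √(2.7935 × 10⁻⁴) = 0.016714 rad s⁻¹ ≈ 0.0167 rad s⁻¹.

0.0167 rad s⁻¹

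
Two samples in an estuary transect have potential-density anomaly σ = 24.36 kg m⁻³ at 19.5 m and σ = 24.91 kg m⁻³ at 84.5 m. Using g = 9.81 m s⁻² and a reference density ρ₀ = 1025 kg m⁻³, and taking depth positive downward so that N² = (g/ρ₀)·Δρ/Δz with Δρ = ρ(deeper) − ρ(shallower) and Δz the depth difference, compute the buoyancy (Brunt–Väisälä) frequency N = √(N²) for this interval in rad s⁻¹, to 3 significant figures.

9.00 × 10⁻³ rad s⁻¹

Δρ = 1024.91 − 1024.36 = 0.55 kg m⁻³ over Δz = 84.5 − 19.5 = 65 m.
N² = (9.81/1025) × (0.55/65) = 8.0983 × 10⁻⁵ s⁻².
N = √(8.0983 × 10⁻⁵) = 8.9991 × 10⁻³ rad s⁻¹ ≈ 9.00 × 10⁻³ rad s⁻¹.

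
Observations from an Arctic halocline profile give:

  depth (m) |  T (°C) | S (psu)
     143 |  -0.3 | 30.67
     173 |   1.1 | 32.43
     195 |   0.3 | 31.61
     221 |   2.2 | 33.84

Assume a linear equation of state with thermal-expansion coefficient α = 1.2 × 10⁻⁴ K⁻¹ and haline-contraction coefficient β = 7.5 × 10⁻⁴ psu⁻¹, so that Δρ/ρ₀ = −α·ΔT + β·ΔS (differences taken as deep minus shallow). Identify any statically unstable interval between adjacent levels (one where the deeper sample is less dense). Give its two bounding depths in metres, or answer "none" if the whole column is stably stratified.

Evaluate Δρ/ρ₀ = −αΔT + βΔS across each adjacent pair:
  143–173 m: −αΔT+βΔS = −(1.2 × 10⁻⁴)(+1.4)+(7.5 × 10⁻⁴)(+1.76) = 1.2 × 10⁻³ → stable
  173–195 m: −αΔT+βΔS = −(1.2 × 10⁻⁴)(-0.8)+(7.5 × 10⁻⁴)(-0.82) = -5.2 × 10⁻⁴ → UNSTABLE
  195–221 m: −αΔT+βΔS = −(1.2 × 10⁻⁴)(+1.9)+(7.5 × 10⁻⁴)(+2.23) = 1.4 × 10⁻³ → stable
The 173–195 m interval has Δρ < 0: lighter water underlies denser water.

173–195 m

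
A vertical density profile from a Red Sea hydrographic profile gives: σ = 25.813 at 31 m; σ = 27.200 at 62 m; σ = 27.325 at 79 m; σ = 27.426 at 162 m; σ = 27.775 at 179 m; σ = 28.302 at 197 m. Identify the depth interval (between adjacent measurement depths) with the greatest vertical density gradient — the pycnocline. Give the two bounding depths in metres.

Compute the density gradient over each adjacent pair:
  31–62 m: Δρ/Δz = 1.387/31 = 0.045 kg m⁻⁴
  62–79 m: Δρ/Δz = 0.125/17 = 7.4 × 10⁻³ kg m⁻⁴
  79–162 m: Δρ/Δz = 0.101/83 = 1.2 × 10⁻³ kg m⁻⁴
  162–179 m: Δρ/Δz = 0.349/17 = 0.021 kg m⁻⁴
  179–197 m: Δρ/Δz = 0.527/18 = 0.029 kg m⁻⁴
The largest gradient is in the 31–62 m interval — the pycnocline.

31–62 m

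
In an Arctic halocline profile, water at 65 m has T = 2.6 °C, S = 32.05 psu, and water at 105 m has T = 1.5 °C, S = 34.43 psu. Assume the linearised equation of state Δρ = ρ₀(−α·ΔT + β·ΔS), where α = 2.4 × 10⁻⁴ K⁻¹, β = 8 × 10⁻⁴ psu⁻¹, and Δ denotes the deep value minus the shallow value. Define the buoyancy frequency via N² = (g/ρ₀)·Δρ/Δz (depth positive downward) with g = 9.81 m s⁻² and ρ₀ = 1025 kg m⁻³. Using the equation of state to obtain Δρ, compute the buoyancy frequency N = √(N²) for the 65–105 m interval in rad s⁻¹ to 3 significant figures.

ΔT = -1.1 K, ΔS = +2.38 psu (deep − shallow).
Δρ/ρ₀ = −αΔT + βΔS = 2.64 × 10⁻⁴ + 1.904 × 10⁻³ = 2.168 × 10⁻³, so Δρ ≈ 2.222 kg m⁻³.
N² = (g/ρ₀)·Δρ/Δz = g·(Δρ/ρ₀)/Δz = 9.81 × 2.168 × 10⁻³ / 40 = 5.3170 × 10⁻⁴ s⁻².
N = √(5.3170 × 10⁻⁴) = 0.023059 rad s⁻¹ ≈ 0.0231 rad s⁻¹.

0.0231 rad s⁻¹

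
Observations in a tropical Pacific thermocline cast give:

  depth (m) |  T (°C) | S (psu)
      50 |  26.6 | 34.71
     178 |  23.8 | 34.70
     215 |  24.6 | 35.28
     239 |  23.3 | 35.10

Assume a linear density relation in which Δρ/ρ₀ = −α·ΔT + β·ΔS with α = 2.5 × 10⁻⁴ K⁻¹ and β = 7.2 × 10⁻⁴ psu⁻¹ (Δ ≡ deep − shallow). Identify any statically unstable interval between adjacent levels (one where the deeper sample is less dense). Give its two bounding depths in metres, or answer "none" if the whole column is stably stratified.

Evaluate Δρ/ρ₀ = −αΔT + βΔS across each adjacent pair:
  50–178 m: −αΔT+βΔS = −(2.5 × 10⁻⁴)(-2.8)+(7.2 × 10⁻⁴)(-0.01) = 6.9 × 10⁻⁴ → stable
  178–215 m: −αΔT+βΔS = −(2.5 × 10⁻⁴)(+0.8)+(7.2 × 10⁻⁴)(+0.58) = 2.2 × 10⁻⁴ → stable
  215–239 m: −αΔT+βΔS = −(2.5 × 10⁻⁴)(-1.3)+(7.2 × 10⁻⁴)(-0.18) = 2.0 × 10⁻⁴ → stable
Every interval has Δρ > 0: the column is stably stratified throughout.

none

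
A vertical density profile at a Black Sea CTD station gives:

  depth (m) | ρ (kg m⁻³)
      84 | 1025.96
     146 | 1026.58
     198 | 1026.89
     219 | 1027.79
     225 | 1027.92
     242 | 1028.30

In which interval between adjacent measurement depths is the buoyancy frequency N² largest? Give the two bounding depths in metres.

Compute the density gradient over each adjacent pair:
  84–146 m: Δρ/Δz = 0.62/62 = 0.010 kg m⁻⁴
  146–198 m: Δρ/Δz = 0.31/52 = 6.0 × 10⁻³ kg m⁻⁴
  198–219 m: Δρ/Δz = 0.90/21 = 0.043 kg m⁻⁴
  219–225 m: Δρ/Δz = 0.13/6 = 0.022 kg m⁻⁴
  225–242 m: Δρ/Δz = 0.38/17 = 0.022 kg m⁻⁴
The largest gradient is in the 198–219 m interval — the pycnocline.

198–219 m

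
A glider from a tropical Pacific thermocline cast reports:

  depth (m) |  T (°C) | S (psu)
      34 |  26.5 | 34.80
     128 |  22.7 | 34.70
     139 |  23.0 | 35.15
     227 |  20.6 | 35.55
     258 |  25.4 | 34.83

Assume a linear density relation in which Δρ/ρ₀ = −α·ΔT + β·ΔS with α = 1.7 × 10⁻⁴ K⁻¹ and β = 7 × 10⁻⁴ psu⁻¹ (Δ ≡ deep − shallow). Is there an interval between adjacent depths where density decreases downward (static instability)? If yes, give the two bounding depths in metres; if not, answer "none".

227–258 m

Evaluate Δρ/ρ₀ = −αΔT + βΔS across each adjacent pair:
  34–128 m: −αΔT+βΔS = −(1.7 × 10⁻⁴)(-3.8)+(7 × 10⁻⁴)(-0.10) = 5.8 × 10⁻⁴ → stable
  128–139 m: −αΔT+βΔS = −(1.7 × 10⁻⁴)(+0.3)+(7 × 10⁻⁴)(+0.45) = 2.6 × 10⁻⁴ → stable
  139–227 m: −αΔT+βΔS = −(1.7 × 10⁻⁴)(-2.4)+(7 × 10⁻⁴)(+0.40) = 6.9 × 10⁻⁴ → stable
  227–258 m: −αΔT+βΔS = −(1.7 × 10⁻⁴)(+4.8)+(7 × 10⁻⁴)(-0.72) = -1.3 × 10⁻³ → UNSTABLE
The 227–258 m interval has Δρ < 0: lighter water underlies denser water.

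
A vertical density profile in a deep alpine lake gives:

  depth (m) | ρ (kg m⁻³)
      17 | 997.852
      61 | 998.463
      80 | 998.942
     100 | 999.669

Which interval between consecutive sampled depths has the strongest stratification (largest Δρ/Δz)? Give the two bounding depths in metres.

80–100 m

Compute the density gradient over each adjacent pair:
  17–61 m: Δρ/Δz = 0.611/44 = 0.014 kg m⁻⁴
  61–80 m: Δρ/Δz = 0.479/19 = 0.025 kg m⁻⁴
  80–100 m: Δρ/Δz = 0.727/20 = 0.036 kg m⁻⁴
The largest gradient is in the 80–100 m interval — the pycnocline.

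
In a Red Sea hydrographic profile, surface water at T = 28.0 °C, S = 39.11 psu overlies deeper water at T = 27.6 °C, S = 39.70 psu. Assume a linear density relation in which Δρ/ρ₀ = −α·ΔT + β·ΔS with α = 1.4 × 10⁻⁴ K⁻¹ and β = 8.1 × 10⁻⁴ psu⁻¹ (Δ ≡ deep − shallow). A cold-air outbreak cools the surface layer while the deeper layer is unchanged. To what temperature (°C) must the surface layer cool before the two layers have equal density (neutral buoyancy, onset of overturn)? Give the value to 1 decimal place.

24.2 °C

Neutral buoyancy requires Δρ = 0, i.e. −α(T_deep − T_surf′) + β(S_deep − S_surf) = 0.
T_surf′ = T_deep − (β/α)·ΔS = 27.6 − (8.1 × 10⁻⁴/1.4 × 10⁻⁴)·(+0.59) = 24.186 °C.
Cooling required: 28.0 − (24.186) = 3.814 °C.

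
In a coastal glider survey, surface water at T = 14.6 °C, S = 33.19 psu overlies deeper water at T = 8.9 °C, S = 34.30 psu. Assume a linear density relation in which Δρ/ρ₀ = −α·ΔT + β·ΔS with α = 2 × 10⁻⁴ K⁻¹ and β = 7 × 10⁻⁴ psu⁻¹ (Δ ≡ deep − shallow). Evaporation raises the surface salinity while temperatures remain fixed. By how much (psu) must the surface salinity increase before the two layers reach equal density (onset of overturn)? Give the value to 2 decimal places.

2.74 psu

Neutral buoyancy requires −α(T_deep − T_surf) + β(S_deep − S_surf′) = 0.
S_surf′ = S_deep − (α/β)·ΔT = 34.30 − (2 × 10⁻⁴/7 × 10⁻⁴)·(-5.7) = 35.9286 psu.
Increase required: 35.9286 − 33.19 = 2.7386 psu.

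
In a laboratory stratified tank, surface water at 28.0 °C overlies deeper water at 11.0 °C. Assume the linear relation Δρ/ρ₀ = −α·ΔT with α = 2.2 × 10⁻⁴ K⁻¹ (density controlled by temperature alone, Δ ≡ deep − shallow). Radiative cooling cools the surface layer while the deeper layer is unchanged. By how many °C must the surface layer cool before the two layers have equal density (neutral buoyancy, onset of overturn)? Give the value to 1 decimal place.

With temperature the only control, equal density requires T_surf′ = T_deep.
T_surf′ = 11.0 °C.
Cooling required: 28.0 − 11.0 = 17.0 °C.

17.0 °C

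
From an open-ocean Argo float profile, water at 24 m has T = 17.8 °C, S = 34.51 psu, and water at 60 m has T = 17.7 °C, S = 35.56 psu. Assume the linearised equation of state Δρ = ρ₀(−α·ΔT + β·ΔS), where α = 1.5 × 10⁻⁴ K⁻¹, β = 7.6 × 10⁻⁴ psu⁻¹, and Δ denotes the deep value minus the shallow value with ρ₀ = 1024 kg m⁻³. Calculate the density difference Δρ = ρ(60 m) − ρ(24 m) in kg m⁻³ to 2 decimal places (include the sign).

ΔT = -0.1 K, ΔS = +1.05 psu (deep − shallow).
Δρ/ρ₀ = −(1.5 × 10⁻⁴)(-0.1) + (7.6 × 10⁻⁴)(+1.05) = 8.13 × 10⁻⁴.
Δρ = 1024 × (8.13 × 10⁻⁴) = +0.83 kg m⁻³.
Positive Δρ: denser below, stable.

+0.83 kg m⁻³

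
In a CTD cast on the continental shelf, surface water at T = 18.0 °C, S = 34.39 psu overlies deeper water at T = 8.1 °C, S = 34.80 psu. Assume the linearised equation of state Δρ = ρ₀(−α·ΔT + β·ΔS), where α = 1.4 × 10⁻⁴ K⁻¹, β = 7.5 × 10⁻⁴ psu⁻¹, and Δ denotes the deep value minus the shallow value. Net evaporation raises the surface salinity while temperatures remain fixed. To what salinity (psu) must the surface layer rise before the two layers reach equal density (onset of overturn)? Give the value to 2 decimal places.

36.65 psu

Neutral buoyancy requires −α(T_deep − T_surf) + β(S_deep − S_surf′) = 0.
S_surf′ = S_deep − (α/β)·ΔT = 34.80 − (1.4 × 10⁻⁴/7.5 × 10⁻⁴)·(-9.9) = 36.6480 psu.
Increase required: 36.6480 − 34.39 = 2.2580 psu.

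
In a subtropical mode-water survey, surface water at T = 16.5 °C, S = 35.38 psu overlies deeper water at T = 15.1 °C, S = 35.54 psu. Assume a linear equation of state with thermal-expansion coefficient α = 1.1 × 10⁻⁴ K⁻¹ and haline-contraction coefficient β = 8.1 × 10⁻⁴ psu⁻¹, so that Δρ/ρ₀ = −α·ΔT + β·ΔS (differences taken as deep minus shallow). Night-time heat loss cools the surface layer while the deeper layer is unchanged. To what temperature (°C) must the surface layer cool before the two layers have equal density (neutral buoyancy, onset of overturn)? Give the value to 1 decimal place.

Neutral buoyancy requires Δρ = 0, i.e. −α(T_deep − T_surf′) + β(S_deep − S_surf) = 0.
T_surf′ = T_deep − (β/α)·ΔS = 15.1 − (8.1 × 10⁻⁴/1.1 × 10⁻⁴)·(+0.16) = 13.922 °C.
Cooling required: 16.5 − (13.922) = 2.578 °C.

13.9 °C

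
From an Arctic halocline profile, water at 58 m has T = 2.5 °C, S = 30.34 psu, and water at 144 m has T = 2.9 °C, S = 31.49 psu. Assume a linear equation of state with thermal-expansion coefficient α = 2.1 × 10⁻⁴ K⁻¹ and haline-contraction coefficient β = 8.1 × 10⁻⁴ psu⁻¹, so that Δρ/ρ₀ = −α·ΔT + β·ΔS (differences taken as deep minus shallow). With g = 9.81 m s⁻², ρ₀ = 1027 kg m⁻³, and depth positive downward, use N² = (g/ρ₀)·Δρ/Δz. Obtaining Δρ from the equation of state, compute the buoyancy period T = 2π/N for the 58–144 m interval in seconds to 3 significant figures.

ΔT = +0.4 K, ΔS = +1.15 psu (deep − shallow).
Δρ/ρ₀ = −αΔT + βΔS = -8.40 × 10⁻⁵ + 9.315 × 10⁻⁴ = 8.475 × 10⁻⁴, so Δρ ≈ 0.8704 kg m⁻³.
N² = (g/ρ₀)·Δρ/Δz = g·(Δρ/ρ₀)/Δz = 9.81 × 8.475 × 10⁻⁴ / 86 = 9.6674 × 10⁻⁵ s⁻².
N = √(9.6674 × 10⁻⁵) = 9.8323 × 10⁻³ rad s⁻¹ → T = 2π/N = 639.04 s ≈ 639 s.

639 s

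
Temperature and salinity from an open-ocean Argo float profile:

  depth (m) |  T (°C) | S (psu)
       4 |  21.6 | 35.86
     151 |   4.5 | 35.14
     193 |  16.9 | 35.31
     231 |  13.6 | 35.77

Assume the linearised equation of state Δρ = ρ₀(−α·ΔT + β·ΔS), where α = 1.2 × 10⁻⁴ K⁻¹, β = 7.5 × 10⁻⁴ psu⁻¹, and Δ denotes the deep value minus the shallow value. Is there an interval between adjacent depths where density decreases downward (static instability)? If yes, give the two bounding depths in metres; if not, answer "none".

Evaluate Δρ/ρ₀ = −αΔT + βΔS across each adjacent pair:
  4–151 m: −αΔT+βΔS = −(1.2 × 10⁻⁴)(-17.1)+(7.5 × 10⁻⁴)(-0.72) = 1.5 × 10⁻³ → stable
  151–193 m: −αΔT+βΔS = −(1.2 × 10⁻⁴)(+12.4)+(7.5 × 10⁻⁴)(+0.17) = -1.4 × 10⁻³ → UNSTABLE
  193–231 m: −αΔT+βΔS = −(1.2 × 10⁻⁴)(-3.3)+(7.5 × 10⁻⁴)(+0.46) = 7.4 × 10⁻⁴ → stable
The 151–193 m interval has Δρ < 0: lighter water underlies denser water.

151–193 m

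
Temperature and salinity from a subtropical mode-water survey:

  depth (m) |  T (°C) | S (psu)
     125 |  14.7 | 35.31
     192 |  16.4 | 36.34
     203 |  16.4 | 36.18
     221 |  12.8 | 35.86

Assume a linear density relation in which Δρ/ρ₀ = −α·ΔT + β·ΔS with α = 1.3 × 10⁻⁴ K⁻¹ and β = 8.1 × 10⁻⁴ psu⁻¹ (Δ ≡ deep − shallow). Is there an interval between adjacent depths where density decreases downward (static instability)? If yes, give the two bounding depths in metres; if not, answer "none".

192–203 m

Evaluate Δρ/ρ₀ = −αΔT + βΔS across each adjacent pair:
  125–192 m: −αΔT+βΔS = −(1.3 × 10⁻⁴)(+1.7)+(8.1 × 10⁻⁴)(+1.03) = 6.1 × 10⁻⁴ → stable
  192–203 m: −αΔT+βΔS = −(1.3 × 10⁻⁴)(+0.0)+(8.1 × 10⁻⁴)(-0.16) = -1.3 × 10⁻⁴ → UNSTABLE
  203–221 m: −αΔT+βΔS = −(1.3 × 10⁻⁴)(-3.6)+(8.1 × 10⁻⁴)(-0.32) = 2.1 × 10⁻⁴ → stable
The 192–203 m interval has Δρ < 0: lighter water underlies denser water.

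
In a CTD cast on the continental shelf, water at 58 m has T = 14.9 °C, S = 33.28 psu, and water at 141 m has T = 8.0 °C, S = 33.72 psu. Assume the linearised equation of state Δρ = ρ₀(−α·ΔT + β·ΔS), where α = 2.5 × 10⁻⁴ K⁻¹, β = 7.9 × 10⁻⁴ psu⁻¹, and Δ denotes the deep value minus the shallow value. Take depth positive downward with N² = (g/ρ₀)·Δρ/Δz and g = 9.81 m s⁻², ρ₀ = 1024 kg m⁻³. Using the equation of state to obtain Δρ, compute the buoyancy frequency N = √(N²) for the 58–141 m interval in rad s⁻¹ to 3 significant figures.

0.0157 rad s⁻¹

ΔT = -6.9 K, ΔS = +0.44 psu (deep − shallow).
Δρ/ρ₀ = −αΔT + βΔS = 1.725 × 10⁻³ + 3.476 × 10⁻⁴ = 2.0726 × 10⁻³, so Δρ ≈ 2.122 kg m⁻³.
N² = (g/ρ₀)·Δρ/Δz = g·(Δρ/ρ₀)/Δz = 9.81 × 2.0726 × 10⁻³ / 83 = 2.4497 × 10⁻⁴ s⁻².
N = √(2.4497 × 10⁻⁴) = 0.015652 rad s⁻¹ ≈ 0.0157 rad s⁻¹.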